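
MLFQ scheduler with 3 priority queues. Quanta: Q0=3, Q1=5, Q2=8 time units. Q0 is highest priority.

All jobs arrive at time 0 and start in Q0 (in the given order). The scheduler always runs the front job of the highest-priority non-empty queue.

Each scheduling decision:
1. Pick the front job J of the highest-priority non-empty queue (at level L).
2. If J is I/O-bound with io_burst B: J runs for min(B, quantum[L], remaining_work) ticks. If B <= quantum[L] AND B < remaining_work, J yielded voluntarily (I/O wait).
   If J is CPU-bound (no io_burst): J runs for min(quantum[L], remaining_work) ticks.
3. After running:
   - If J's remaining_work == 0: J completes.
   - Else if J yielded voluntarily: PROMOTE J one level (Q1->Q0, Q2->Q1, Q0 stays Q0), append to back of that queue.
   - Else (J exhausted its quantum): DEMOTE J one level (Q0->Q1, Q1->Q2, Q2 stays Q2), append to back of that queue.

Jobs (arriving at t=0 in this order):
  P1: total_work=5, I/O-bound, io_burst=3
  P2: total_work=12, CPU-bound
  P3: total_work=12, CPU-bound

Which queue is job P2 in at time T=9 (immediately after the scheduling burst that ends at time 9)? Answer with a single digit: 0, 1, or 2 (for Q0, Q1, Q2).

t=0-3: P1@Q0 runs 3, rem=2, I/O yield, promote→Q0. Q0=[P2,P3,P1] Q1=[] Q2=[]
t=3-6: P2@Q0 runs 3, rem=9, quantum used, demote→Q1. Q0=[P3,P1] Q1=[P2] Q2=[]
t=6-9: P3@Q0 runs 3, rem=9, quantum used, demote→Q1. Q0=[P1] Q1=[P2,P3] Q2=[]
t=9-11: P1@Q0 runs 2, rem=0, completes. Q0=[] Q1=[P2,P3] Q2=[]
t=11-16: P2@Q1 runs 5, rem=4, quantum used, demote→Q2. Q0=[] Q1=[P3] Q2=[P2]
t=16-21: P3@Q1 runs 5, rem=4, quantum used, demote→Q2. Q0=[] Q1=[] Q2=[P2,P3]
t=21-25: P2@Q2 runs 4, rem=0, completes. Q0=[] Q1=[] Q2=[P3]
t=25-29: P3@Q2 runs 4, rem=0, completes. Q0=[] Q1=[] Q2=[]

Answer: 1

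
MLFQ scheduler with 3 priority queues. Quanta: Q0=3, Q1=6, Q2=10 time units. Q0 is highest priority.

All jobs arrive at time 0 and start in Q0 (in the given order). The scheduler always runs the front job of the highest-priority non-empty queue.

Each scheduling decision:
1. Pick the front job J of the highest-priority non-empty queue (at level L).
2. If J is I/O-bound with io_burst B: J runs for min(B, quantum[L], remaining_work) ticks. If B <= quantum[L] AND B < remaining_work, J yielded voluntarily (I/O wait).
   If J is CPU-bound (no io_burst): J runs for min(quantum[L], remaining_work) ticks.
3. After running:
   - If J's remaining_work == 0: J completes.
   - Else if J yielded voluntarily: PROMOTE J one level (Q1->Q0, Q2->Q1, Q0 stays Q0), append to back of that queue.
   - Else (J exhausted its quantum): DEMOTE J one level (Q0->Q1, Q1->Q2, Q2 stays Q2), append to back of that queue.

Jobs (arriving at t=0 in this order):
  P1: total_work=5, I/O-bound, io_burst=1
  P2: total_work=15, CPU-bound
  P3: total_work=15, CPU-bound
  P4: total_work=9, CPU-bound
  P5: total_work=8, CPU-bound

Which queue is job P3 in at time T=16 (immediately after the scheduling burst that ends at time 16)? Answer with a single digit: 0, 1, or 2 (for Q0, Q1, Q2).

t=0-1: P1@Q0 runs 1, rem=4, I/O yield, promote→Q0. Q0=[P2,P3,P4,P5,P1] Q1=[] Q2=[]
t=1-4: P2@Q0 runs 3, rem=12, quantum used, demote→Q1. Q0=[P3,P4,P5,P1] Q1=[P2] Q2=[]
t=4-7: P3@Q0 runs 3, rem=12, quantum used, demote→Q1. Q0=[P4,P5,P1] Q1=[P2,P3] Q2=[]
t=7-10: P4@Q0 runs 3, rem=6, quantum used, demote→Q1. Q0=[P5,P1] Q1=[P2,P3,P4] Q2=[]
t=10-13: P5@Q0 runs 3, rem=5, quantum used, demote→Q1. Q0=[P1] Q1=[P2,P3,P4,P5] Q2=[]
t=13-14: P1@Q0 runs 1, rem=3, I/O yield, promote→Q0. Q0=[P1] Q1=[P2,P3,P4,P5] Q2=[]
t=14-15: P1@Q0 runs 1, rem=2, I/O yield, promote→Q0. Q0=[P1] Q1=[P2,P3,P4,P5] Q2=[]
t=15-16: P1@Q0 runs 1, rem=1, I/O yield, promote→Q0. Q0=[P1] Q1=[P2,P3,P4,P5] Q2=[]
t=16-17: P1@Q0 runs 1, rem=0, completes. Q0=[] Q1=[P2,P3,P4,P5] Q2=[]
t=17-23: P2@Q1 runs 6, rem=6, quantum used, demote→Q2. Q0=[] Q1=[P3,P4,P5] Q2=[P2]
t=23-29: P3@Q1 runs 6, rem=6, quantum used, demote→Q2. Q0=[] Q1=[P4,P5] Q2=[P2,P3]
t=29-35: P4@Q1 runs 6, rem=0, completes. Q0=[] Q1=[P5] Q2=[P2,P3]
t=35-40: P5@Q1 runs 5, rem=0, completes. Q0=[] Q1=[] Q2=[P2,P3]
t=40-46: P2@Q2 runs 6, rem=0, completes. Q0=[] Q1=[] Q2=[P3]
t=46-52: P3@Q2 runs 6, rem=0, completes. Q0=[] Q1=[] Q2=[]

Answer: 1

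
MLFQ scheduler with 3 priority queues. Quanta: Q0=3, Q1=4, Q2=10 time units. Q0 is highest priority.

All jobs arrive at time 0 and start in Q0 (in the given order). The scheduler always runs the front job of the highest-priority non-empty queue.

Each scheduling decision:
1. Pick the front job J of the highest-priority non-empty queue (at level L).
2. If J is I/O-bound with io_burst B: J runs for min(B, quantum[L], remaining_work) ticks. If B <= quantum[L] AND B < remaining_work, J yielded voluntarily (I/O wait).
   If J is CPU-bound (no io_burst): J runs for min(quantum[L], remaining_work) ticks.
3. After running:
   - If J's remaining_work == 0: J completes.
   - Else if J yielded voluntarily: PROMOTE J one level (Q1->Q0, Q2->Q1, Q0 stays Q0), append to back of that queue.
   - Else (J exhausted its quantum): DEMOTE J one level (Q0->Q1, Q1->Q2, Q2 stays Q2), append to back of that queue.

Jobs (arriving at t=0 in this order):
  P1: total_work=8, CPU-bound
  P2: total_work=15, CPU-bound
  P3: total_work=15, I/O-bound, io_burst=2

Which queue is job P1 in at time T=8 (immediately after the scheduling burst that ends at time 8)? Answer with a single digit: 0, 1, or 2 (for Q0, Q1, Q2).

t=0-3: P1@Q0 runs 3, rem=5, quantum used, demote→Q1. Q0=[P2,P3] Q1=[P1] Q2=[]
t=3-6: P2@Q0 runs 3, rem=12, quantum used, demote→Q1. Q0=[P3] Q1=[P1,P2] Q2=[]
t=6-8: P3@Q0 runs 2, rem=13, I/O yield, promote→Q0. Q0=[P3] Q1=[P1,P2] Q2=[]
t=8-10: P3@Q0 runs 2, rem=11, I/O yield, promote→Q0. Q0=[P3] Q1=[P1,P2] Q2=[]
t=10-12: P3@Q0 runs 2, rem=9, I/O yield, promote→Q0. Q0=[P3] Q1=[P1,P2] Q2=[]
t=12-14: P3@Q0 runs 2, rem=7, I/O yield, promote→Q0. Q0=[P3] Q1=[P1,P2] Q2=[]
t=14-16: P3@Q0 runs 2, rem=5, I/O yield, promote→Q0. Q0=[P3] Q1=[P1,P2] Q2=[]
t=16-18: P3@Q0 runs 2, rem=3, I/O yield, promote→Q0. Q0=[P3] Q1=[P1,P2] Q2=[]
t=18-20: P3@Q0 runs 2, rem=1, I/O yield, promote→Q0. Q0=[P3] Q1=[P1,P2] Q2=[]
t=20-21: P3@Q0 runs 1, rem=0, completes. Q0=[] Q1=[P1,P2] Q2=[]
t=21-25: P1@Q1 runs 4, rem=1, quantum used, demote→Q2. Q0=[] Q1=[P2] Q2=[P1]
t=25-29: P2@Q1 runs 4, rem=8, quantum used, demote→Q2. Q0=[] Q1=[] Q2=[P1,P2]
t=29-30: P1@Q2 runs 1, rem=0, completes. Q0=[] Q1=[] Q2=[P2]
t=30-38: P2@Q2 runs 8, rem=0, completes. Q0=[] Q1=[] Q2=[]

Answer: 1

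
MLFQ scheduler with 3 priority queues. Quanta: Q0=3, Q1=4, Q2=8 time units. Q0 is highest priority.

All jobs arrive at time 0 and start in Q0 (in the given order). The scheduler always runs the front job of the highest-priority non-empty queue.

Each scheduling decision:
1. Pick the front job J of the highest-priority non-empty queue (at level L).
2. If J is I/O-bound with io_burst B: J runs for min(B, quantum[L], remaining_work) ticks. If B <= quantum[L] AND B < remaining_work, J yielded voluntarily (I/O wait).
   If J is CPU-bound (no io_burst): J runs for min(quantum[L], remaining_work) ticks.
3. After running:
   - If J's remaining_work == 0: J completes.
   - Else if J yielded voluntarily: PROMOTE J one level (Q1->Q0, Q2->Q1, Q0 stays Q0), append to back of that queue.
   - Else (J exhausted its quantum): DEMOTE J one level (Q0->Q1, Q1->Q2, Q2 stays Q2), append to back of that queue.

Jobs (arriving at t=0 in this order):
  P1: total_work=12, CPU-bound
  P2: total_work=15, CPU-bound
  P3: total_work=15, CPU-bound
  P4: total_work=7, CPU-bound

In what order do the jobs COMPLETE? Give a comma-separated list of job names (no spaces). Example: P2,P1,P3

Answer: P4,P1,P2,P3

Derivation:
t=0-3: P1@Q0 runs 3, rem=9, quantum used, demote→Q1. Q0=[P2,P3,P4] Q1=[P1] Q2=[]
t=3-6: P2@Q0 runs 3, rem=12, quantum used, demote→Q1. Q0=[P3,P4] Q1=[P1,P2] Q2=[]
t=6-9: P3@Q0 runs 3, rem=12, quantum used, demote→Q1. Q0=[P4] Q1=[P1,P2,P3] Q2=[]
t=9-12: P4@Q0 runs 3, rem=4, quantum used, demote→Q1. Q0=[] Q1=[P1,P2,P3,P4] Q2=[]
t=12-16: P1@Q1 runs 4, rem=5, quantum used, demote→Q2. Q0=[] Q1=[P2,P3,P4] Q2=[P1]
t=16-20: P2@Q1 runs 4, rem=8, quantum used, demote→Q2. Q0=[] Q1=[P3,P4] Q2=[P1,P2]
t=20-24: P3@Q1 runs 4, rem=8, quantum used, demote→Q2. Q0=[] Q1=[P4] Q2=[P1,P2,P3]
t=24-28: P4@Q1 runs 4, rem=0, completes. Q0=[] Q1=[] Q2=[P1,P2,P3]
t=28-33: P1@Q2 runs 5, rem=0, completes. Q0=[] Q1=[] Q2=[P2,P3]
t=33-41: P2@Q2 runs 8, rem=0, completes. Q0=[] Q1=[] Q2=[P3]
t=41-49: P3@Q2 runs 8, rem=0, completes. Q0=[] Q1=[] Q2=[]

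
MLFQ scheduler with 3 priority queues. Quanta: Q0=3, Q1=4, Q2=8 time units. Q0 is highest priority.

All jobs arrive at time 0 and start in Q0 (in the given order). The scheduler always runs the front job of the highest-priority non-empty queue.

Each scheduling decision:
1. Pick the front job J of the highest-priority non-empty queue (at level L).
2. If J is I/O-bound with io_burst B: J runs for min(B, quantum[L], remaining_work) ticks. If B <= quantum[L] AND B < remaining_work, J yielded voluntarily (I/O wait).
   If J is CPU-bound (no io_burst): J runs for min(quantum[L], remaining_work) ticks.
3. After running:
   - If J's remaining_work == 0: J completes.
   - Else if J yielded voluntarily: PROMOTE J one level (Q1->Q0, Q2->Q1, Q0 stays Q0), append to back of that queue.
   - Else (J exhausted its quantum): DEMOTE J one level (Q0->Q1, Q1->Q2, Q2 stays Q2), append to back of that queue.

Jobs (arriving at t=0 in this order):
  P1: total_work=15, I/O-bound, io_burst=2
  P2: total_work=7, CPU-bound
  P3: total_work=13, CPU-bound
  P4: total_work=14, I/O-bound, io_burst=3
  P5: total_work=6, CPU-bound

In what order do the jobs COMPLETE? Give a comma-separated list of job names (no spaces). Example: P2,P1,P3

Answer: P4,P1,P2,P5,P3

Derivation:
t=0-2: P1@Q0 runs 2, rem=13, I/O yield, promote→Q0. Q0=[P2,P3,P4,P5,P1] Q1=[] Q2=[]
t=2-5: P2@Q0 runs 3, rem=4, quantum used, demote→Q1. Q0=[P3,P4,P5,P1] Q1=[P2] Q2=[]
t=5-8: P3@Q0 runs 3, rem=10, quantum used, demote→Q1. Q0=[P4,P5,P1] Q1=[P2,P3] Q2=[]
t=8-11: P4@Q0 runs 3, rem=11, I/O yield, promote→Q0. Q0=[P5,P1,P4] Q1=[P2,P3] Q2=[]
t=11-14: P5@Q0 runs 3, rem=3, quantum used, demote→Q1. Q0=[P1,P4] Q1=[P2,P3,P5] Q2=[]
t=14-16: P1@Q0 runs 2, rem=11, I/O yield, promote→Q0. Q0=[P4,P1] Q1=[P2,P3,P5] Q2=[]
t=16-19: P4@Q0 runs 3, rem=8, I/O yield, promote→Q0. Q0=[P1,P4] Q1=[P2,P3,P5] Q2=[]
t=19-21: P1@Q0 runs 2, rem=9, I/O yield, promote→Q0. Q0=[P4,P1] Q1=[P2,P3,P5] Q2=[]
t=21-24: P4@Q0 runs 3, rem=5, I/O yield, promote→Q0. Q0=[P1,P4] Q1=[P2,P3,P5] Q2=[]
t=24-26: P1@Q0 runs 2, rem=7, I/O yield, promote→Q0. Q0=[P4,P1] Q1=[P2,P3,P5] Q2=[]
t=26-29: P4@Q0 runs 3, rem=2, I/O yield, promote→Q0. Q0=[P1,P4] Q1=[P2,P3,P5] Q2=[]
t=29-31: P1@Q0 runs 2, rem=5, I/O yield, promote→Q0. Q0=[P4,P1] Q1=[P2,P3,P5] Q2=[]
t=31-33: P4@Q0 runs 2, rem=0, completes. Q0=[P1] Q1=[P2,P3,P5] Q2=[]
t=33-35: P1@Q0 runs 2, rem=3, I/O yield, promote→Q0. Q0=[P1] Q1=[P2,P3,P5] Q2=[]
t=35-37: P1@Q0 runs 2, rem=1, I/O yield, promote→Q0. Q0=[P1] Q1=[P2,P3,P5] Q2=[]
t=37-38: P1@Q0 runs 1, rem=0, completes. Q0=[] Q1=[P2,P3,P5] Q2=[]
t=38-42: P2@Q1 runs 4, rem=0, completes. Q0=[] Q1=[P3,P5] Q2=[]
t=42-46: P3@Q1 runs 4, rem=6, quantum used, demote→Q2. Q0=[] Q1=[P5] Q2=[P3]
t=46-49: P5@Q1 runs 3, rem=0, completes. Q0=[] Q1=[] Q2=[P3]
t=49-55: P3@Q2 runs 6, rem=0, completes. Q0=[] Q1=[] Q2=[]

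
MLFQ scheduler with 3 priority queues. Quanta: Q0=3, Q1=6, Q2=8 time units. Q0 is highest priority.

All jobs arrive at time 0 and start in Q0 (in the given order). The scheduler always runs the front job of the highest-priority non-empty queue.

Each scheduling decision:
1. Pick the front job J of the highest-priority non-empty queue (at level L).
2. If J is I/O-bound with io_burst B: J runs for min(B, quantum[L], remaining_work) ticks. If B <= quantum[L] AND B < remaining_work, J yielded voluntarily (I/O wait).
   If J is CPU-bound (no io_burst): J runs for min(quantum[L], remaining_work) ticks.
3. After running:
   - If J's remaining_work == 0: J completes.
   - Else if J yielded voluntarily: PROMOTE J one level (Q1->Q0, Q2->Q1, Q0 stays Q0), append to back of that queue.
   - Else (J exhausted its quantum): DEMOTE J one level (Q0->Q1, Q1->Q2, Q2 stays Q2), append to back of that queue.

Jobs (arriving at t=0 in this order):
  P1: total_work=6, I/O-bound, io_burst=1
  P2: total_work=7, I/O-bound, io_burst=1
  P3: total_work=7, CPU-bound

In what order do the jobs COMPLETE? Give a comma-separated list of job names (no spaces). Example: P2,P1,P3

t=0-1: P1@Q0 runs 1, rem=5, I/O yield, promote→Q0. Q0=[P2,P3,P1] Q1=[] Q2=[]
t=1-2: P2@Q0 runs 1, rem=6, I/O yield, promote→Q0. Q0=[P3,P1,P2] Q1=[] Q2=[]
t=2-5: P3@Q0 runs 3, rem=4, quantum used, demote→Q1. Q0=[P1,P2] Q1=[P3] Q2=[]
t=5-6: P1@Q0 runs 1, rem=4, I/O yield, promote→Q0. Q0=[P2,P1] Q1=[P3] Q2=[]
t=6-7: P2@Q0 runs 1, rem=5, I/O yield, promote→Q0. Q0=[P1,P2] Q1=[P3] Q2=[]
t=7-8: P1@Q0 runs 1, rem=3, I/O yield, promote→Q0. Q0=[P2,P1] Q1=[P3] Q2=[]
t=8-9: P2@Q0 runs 1, rem=4, I/O yield, promote→Q0. Q0=[P1,P2] Q1=[P3] Q2=[]
t=9-10: P1@Q0 runs 1, rem=2, I/O yield, promote→Q0. Q0=[P2,P1] Q1=[P3] Q2=[]
t=10-11: P2@Q0 runs 1, rem=3, I/O yield, promote→Q0. Q0=[P1,P2] Q1=[P3] Q2=[]
t=11-12: P1@Q0 runs 1, rem=1, I/O yield, promote→Q0. Q0=[P2,P1] Q1=[P3] Q2=[]
t=12-13: P2@Q0 runs 1, rem=2, I/O yield, promote→Q0. Q0=[P1,P2] Q1=[P3] Q2=[]
t=13-14: P1@Q0 runs 1, rem=0, completes. Q0=[P2] Q1=[P3] Q2=[]
t=14-15: P2@Q0 runs 1, rem=1, I/O yield, promote→Q0. Q0=[P2] Q1=[P3] Q2=[]
t=15-16: P2@Q0 runs 1, rem=0, completes. Q0=[] Q1=[P3] Q2=[]
t=16-20: P3@Q1 runs 4, rem=0, completes. Q0=[] Q1=[] Q2=[]

Answer: P1,P2,P3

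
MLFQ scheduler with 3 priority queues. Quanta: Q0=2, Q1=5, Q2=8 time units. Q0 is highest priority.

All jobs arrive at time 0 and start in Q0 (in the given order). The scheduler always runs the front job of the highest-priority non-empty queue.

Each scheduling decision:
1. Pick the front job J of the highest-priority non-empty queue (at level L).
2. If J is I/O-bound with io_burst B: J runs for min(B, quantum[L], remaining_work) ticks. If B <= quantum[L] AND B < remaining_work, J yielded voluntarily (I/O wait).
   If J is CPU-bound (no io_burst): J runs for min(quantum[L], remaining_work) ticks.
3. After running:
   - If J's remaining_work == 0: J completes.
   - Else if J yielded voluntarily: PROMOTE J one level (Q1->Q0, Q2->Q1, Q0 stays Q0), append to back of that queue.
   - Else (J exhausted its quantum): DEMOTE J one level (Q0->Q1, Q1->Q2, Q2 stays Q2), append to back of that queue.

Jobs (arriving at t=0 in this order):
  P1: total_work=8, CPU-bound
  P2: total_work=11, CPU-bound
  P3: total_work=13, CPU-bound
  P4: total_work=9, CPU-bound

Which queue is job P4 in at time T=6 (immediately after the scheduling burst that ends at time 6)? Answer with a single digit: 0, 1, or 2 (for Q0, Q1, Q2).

t=0-2: P1@Q0 runs 2, rem=6, quantum used, demote→Q1. Q0=[P2,P3,P4] Q1=[P1] Q2=[]
t=2-4: P2@Q0 runs 2, rem=9, quantum used, demote→Q1. Q0=[P3,P4] Q1=[P1,P2] Q2=[]
t=4-6: P3@Q0 runs 2, rem=11, quantum used, demote→Q1. Q0=[P4] Q1=[P1,P2,P3] Q2=[]
t=6-8: P4@Q0 runs 2, rem=7, quantum used, demote→Q1. Q0=[] Q1=[P1,P2,P3,P4] Q2=[]
t=8-13: P1@Q1 runs 5, rem=1, quantum used, demote→Q2. Q0=[] Q1=[P2,P3,P4] Q2=[P1]
t=13-18: P2@Q1 runs 5, rem=4, quantum used, demote→Q2. Q0=[] Q1=[P3,P4] Q2=[P1,P2]
t=18-23: P3@Q1 runs 5, rem=6, quantum used, demote→Q2. Q0=[] Q1=[P4] Q2=[P1,P2,P3]
t=23-28: P4@Q1 runs 5, rem=2, quantum used, demote→Q2. Q0=[] Q1=[] Q2=[P1,P2,P3,P4]
t=28-29: P1@Q2 runs 1, rem=0, completes. Q0=[] Q1=[] Q2=[P2,P3,P4]
t=29-33: P2@Q2 runs 4, rem=0, completes. Q0=[] Q1=[] Q2=[P3,P4]
t=33-39: P3@Q2 runs 6, rem=0, completes. Q0=[] Q1=[] Q2=[P4]
t=39-41: P4@Q2 runs 2, rem=0, completes. Q0=[] Q1=[] Q2=[]

Answer: 0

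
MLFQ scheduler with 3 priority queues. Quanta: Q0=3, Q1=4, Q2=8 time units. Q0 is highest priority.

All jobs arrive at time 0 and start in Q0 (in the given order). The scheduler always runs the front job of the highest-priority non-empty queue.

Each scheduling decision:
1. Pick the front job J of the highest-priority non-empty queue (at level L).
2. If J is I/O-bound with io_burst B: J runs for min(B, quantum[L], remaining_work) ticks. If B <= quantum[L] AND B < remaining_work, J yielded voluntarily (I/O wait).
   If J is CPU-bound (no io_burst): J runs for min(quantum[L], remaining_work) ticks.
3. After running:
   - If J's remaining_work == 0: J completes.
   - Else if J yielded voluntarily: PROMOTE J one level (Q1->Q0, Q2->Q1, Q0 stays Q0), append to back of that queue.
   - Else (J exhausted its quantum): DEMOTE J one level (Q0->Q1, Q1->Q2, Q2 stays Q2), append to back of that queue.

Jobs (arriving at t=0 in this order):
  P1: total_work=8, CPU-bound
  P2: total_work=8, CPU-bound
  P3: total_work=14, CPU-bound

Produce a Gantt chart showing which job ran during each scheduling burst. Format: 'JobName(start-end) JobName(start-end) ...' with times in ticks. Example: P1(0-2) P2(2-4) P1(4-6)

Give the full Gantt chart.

t=0-3: P1@Q0 runs 3, rem=5, quantum used, demote→Q1. Q0=[P2,P3] Q1=[P1] Q2=[]
t=3-6: P2@Q0 runs 3, rem=5, quantum used, demote→Q1. Q0=[P3] Q1=[P1,P2] Q2=[]
t=6-9: P3@Q0 runs 3, rem=11, quantum used, demote→Q1. Q0=[] Q1=[P1,P2,P3] Q2=[]
t=9-13: P1@Q1 runs 4, rem=1, quantum used, demote→Q2. Q0=[] Q1=[P2,P3] Q2=[P1]
t=13-17: P2@Q1 runs 4, rem=1, quantum used, demote→Q2. Q0=[] Q1=[P3] Q2=[P1,P2]
t=17-21: P3@Q1 runs 4, rem=7, quantum used, demote→Q2. Q0=[] Q1=[] Q2=[P1,P2,P3]
t=21-22: P1@Q2 runs 1, rem=0, completes. Q0=[] Q1=[] Q2=[P2,P3]
t=22-23: P2@Q2 runs 1, rem=0, completes. Q0=[] Q1=[] Q2=[P3]
t=23-30: P3@Q2 runs 7, rem=0, completes. Q0=[] Q1=[] Q2=[]

Answer: P1(0-3) P2(3-6) P3(6-9) P1(9-13) P2(13-17) P3(17-21) P1(21-22) P2(22-23) P3(23-30)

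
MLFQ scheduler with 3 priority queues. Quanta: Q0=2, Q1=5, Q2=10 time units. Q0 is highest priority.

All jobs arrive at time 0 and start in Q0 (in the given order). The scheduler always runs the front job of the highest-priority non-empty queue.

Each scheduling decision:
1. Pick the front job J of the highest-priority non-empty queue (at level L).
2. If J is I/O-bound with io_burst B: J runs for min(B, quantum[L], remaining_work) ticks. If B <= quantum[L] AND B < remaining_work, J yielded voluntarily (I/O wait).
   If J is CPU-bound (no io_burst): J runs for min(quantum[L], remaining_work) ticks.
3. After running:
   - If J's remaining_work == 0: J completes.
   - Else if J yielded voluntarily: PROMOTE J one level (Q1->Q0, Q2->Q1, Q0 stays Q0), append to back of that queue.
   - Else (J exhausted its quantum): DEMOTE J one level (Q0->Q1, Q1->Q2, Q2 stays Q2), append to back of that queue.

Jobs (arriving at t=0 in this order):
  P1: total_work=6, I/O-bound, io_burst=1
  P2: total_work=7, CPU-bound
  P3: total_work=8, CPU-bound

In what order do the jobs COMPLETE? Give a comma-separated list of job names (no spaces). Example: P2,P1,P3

Answer: P1,P2,P3

Derivation:
t=0-1: P1@Q0 runs 1, rem=5, I/O yield, promote→Q0. Q0=[P2,P3,P1] Q1=[] Q2=[]
t=1-3: P2@Q0 runs 2, rem=5, quantum used, demote→Q1. Q0=[P3,P1] Q1=[P2] Q2=[]
t=3-5: P3@Q0 runs 2, rem=6, quantum used, demote→Q1. Q0=[P1] Q1=[P2,P3] Q2=[]
t=5-6: P1@Q0 runs 1, rem=4, I/O yield, promote→Q0. Q0=[P1] Q1=[P2,P3] Q2=[]
t=6-7: P1@Q0 runs 1, rem=3, I/O yield, promote→Q0. Q0=[P1] Q1=[P2,P3] Q2=[]
t=7-8: P1@Q0 runs 1, rem=2, I/O yield, promote→Q0. Q0=[P1] Q1=[P2,P3] Q2=[]
t=8-9: P1@Q0 runs 1, rem=1, I/O yield, promote→Q0. Q0=[P1] Q1=[P2,P3] Q2=[]
t=9-10: P1@Q0 runs 1, rem=0, completes. Q0=[] Q1=[P2,P3] Q2=[]
t=10-15: P2@Q1 runs 5, rem=0, completes. Q0=[] Q1=[P3] Q2=[]
t=15-20: P3@Q1 runs 5, rem=1, quantum used, demote→Q2. Q0=[] Q1=[] Q2=[P3]
t=20-21: P3@Q2 runs 1, rem=0, completes. Q0=[] Q1=[] Q2=[]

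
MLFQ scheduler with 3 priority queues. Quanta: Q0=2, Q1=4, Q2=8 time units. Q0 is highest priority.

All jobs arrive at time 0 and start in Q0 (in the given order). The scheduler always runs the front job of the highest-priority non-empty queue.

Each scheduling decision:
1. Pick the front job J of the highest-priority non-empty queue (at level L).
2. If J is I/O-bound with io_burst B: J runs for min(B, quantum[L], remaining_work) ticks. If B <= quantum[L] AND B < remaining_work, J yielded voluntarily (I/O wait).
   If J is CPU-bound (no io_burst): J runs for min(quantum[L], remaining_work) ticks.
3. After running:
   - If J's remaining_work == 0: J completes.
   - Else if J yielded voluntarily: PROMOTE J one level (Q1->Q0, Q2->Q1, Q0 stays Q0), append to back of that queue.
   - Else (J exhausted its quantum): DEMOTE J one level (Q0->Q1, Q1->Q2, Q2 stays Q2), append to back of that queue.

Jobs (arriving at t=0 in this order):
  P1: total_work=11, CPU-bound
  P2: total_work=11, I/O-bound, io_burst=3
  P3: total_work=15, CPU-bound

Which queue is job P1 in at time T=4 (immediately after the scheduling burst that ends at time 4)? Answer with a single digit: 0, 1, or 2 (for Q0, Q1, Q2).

t=0-2: P1@Q0 runs 2, rem=9, quantum used, demote→Q1. Q0=[P2,P3] Q1=[P1] Q2=[]
t=2-4: P2@Q0 runs 2, rem=9, quantum used, demote→Q1. Q0=[P3] Q1=[P1,P2] Q2=[]
t=4-6: P3@Q0 runs 2, rem=13, quantum used, demote→Q1. Q0=[] Q1=[P1,P2,P3] Q2=[]
t=6-10: P1@Q1 runs 4, rem=5, quantum used, demote→Q2. Q0=[] Q1=[P2,P3] Q2=[P1]
t=10-13: P2@Q1 runs 3, rem=6, I/O yield, promote→Q0. Q0=[P2] Q1=[P3] Q2=[P1]
t=13-15: P2@Q0 runs 2, rem=4, quantum used, demote→Q1. Q0=[] Q1=[P3,P2] Q2=[P1]
t=15-19: P3@Q1 runs 4, rem=9, quantum used, demote→Q2. Q0=[] Q1=[P2] Q2=[P1,P3]
t=19-22: P2@Q1 runs 3, rem=1, I/O yield, promote→Q0. Q0=[P2] Q1=[] Q2=[P1,P3]
t=22-23: P2@Q0 runs 1, rem=0, completes. Q0=[] Q1=[] Q2=[P1,P3]
t=23-28: P1@Q2 runs 5, rem=0, completes. Q0=[] Q1=[] Q2=[P3]
t=28-36: P3@Q2 runs 8, rem=1, quantum used, demote→Q2. Q0=[] Q1=[] Q2=[P3]
t=36-37: P3@Q2 runs 1, rem=0, completes. Q0=[] Q1=[] Q2=[]

Answer: 1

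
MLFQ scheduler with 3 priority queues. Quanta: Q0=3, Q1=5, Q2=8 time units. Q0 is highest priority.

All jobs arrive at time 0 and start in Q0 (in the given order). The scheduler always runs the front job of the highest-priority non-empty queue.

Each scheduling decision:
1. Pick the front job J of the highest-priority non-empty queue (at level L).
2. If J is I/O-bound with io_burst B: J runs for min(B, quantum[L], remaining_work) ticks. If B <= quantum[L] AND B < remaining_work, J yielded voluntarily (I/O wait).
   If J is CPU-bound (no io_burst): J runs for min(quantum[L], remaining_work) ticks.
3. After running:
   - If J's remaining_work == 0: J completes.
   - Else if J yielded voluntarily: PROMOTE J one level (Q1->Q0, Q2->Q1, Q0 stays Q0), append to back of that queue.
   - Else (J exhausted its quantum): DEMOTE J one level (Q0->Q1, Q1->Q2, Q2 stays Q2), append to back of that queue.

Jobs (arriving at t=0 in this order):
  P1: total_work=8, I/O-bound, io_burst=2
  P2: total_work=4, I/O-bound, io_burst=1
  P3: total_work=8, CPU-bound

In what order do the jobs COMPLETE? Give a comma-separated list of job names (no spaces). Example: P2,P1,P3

t=0-2: P1@Q0 runs 2, rem=6, I/O yield, promote→Q0. Q0=[P2,P3,P1] Q1=[] Q2=[]
t=2-3: P2@Q0 runs 1, rem=3, I/O yield, promote→Q0. Q0=[P3,P1,P2] Q1=[] Q2=[]
t=3-6: P3@Q0 runs 3, rem=5, quantum used, demote→Q1. Q0=[P1,P2] Q1=[P3] Q2=[]
t=6-8: P1@Q0 runs 2, rem=4, I/O yield, promote→Q0. Q0=[P2,P1] Q1=[P3] Q2=[]
t=8-9: P2@Q0 runs 1, rem=2, I/O yield, promote→Q0. Q0=[P1,P2] Q1=[P3] Q2=[]
t=9-11: P1@Q0 runs 2, rem=2, I/O yield, promote→Q0. Q0=[P2,P1] Q1=[P3] Q2=[]
t=11-12: P2@Q0 runs 1, rem=1, I/O yield, promote→Q0. Q0=[P1,P2] Q1=[P3] Q2=[]
t=12-14: P1@Q0 runs 2, rem=0, completes. Q0=[P2] Q1=[P3] Q2=[]
t=14-15: P2@Q0 runs 1, rem=0, completes. Q0=[] Q1=[P3] Q2=[]
t=15-20: P3@Q1 runs 5, rem=0, completes. Q0=[] Q1=[] Q2=[]

Answer: P1,P2,P3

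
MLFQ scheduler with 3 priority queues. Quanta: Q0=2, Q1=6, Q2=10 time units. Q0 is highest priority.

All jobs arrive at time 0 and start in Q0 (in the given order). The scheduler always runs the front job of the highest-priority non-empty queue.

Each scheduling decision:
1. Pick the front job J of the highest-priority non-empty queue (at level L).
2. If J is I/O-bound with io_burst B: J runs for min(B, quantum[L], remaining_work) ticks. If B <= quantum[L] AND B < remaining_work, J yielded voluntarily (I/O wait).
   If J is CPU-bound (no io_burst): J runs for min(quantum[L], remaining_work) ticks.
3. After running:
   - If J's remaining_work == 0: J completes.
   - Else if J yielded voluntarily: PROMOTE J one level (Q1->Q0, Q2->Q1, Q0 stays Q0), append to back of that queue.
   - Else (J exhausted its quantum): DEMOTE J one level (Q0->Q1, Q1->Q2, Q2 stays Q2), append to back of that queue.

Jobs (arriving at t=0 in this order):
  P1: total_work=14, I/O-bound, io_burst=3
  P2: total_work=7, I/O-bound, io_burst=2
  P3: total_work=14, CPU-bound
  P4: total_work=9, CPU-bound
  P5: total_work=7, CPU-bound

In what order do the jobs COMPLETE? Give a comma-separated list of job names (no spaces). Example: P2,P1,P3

t=0-2: P1@Q0 runs 2, rem=12, quantum used, demote→Q1. Q0=[P2,P3,P4,P5] Q1=[P1] Q2=[]
t=2-4: P2@Q0 runs 2, rem=5, I/O yield, promote→Q0. Q0=[P3,P4,P5,P2] Q1=[P1] Q2=[]
t=4-6: P3@Q0 runs 2, rem=12, quantum used, demote→Q1. Q0=[P4,P5,P2] Q1=[P1,P3] Q2=[]
t=6-8: P4@Q0 runs 2, rem=7, quantum used, demote→Q1. Q0=[P5,P2] Q1=[P1,P3,P4] Q2=[]
t=8-10: P5@Q0 runs 2, rem=5, quantum used, demote→Q1. Q0=[P2] Q1=[P1,P3,P4,P5] Q2=[]
t=10-12: P2@Q0 runs 2, rem=3, I/O yield, promote→Q0. Q0=[P2] Q1=[P1,P3,P4,P5] Q2=[]
t=12-14: P2@Q0 runs 2, rem=1, I/O yield, promote→Q0. Q0=[P2] Q1=[P1,P3,P4,P5] Q2=[]
t=14-15: P2@Q0 runs 1, rem=0, completes. Q0=[] Q1=[P1,P3,P4,P5] Q2=[]
t=15-18: P1@Q1 runs 3, rem=9, I/O yield, promote→Q0. Q0=[P1] Q1=[P3,P4,P5] Q2=[]
t=18-20: P1@Q0 runs 2, rem=7, quantum used, demote→Q1. Q0=[] Q1=[P3,P4,P5,P1] Q2=[]
t=20-26: P3@Q1 runs 6, rem=6, quantum used, demote→Q2. Q0=[] Q1=[P4,P5,P1] Q2=[P3]
t=26-32: P4@Q1 runs 6, rem=1, quantum used, demote→Q2. Q0=[] Q1=[P5,P1] Q2=[P3,P4]
t=32-37: P5@Q1 runs 5, rem=0, completes. Q0=[] Q1=[P1] Q2=[P3,P4]
t=37-40: P1@Q1 runs 3, rem=4, I/O yield, promote→Q0. Q0=[P1] Q1=[] Q2=[P3,P4]
t=40-42: P1@Q0 runs 2, rem=2, quantum used, demote→Q1. Q0=[] Q1=[P1] Q2=[P3,P4]
t=42-44: P1@Q1 runs 2, rem=0, completes. Q0=[] Q1=[] Q2=[P3,P4]
t=44-50: P3@Q2 runs 6, rem=0, completes. Q0=[] Q1=[] Q2=[P4]
t=50-51: P4@Q2 runs 1, rem=0, completes. Q0=[] Q1=[] Q2=[]

Answer: P2,P5,P1,P3,P4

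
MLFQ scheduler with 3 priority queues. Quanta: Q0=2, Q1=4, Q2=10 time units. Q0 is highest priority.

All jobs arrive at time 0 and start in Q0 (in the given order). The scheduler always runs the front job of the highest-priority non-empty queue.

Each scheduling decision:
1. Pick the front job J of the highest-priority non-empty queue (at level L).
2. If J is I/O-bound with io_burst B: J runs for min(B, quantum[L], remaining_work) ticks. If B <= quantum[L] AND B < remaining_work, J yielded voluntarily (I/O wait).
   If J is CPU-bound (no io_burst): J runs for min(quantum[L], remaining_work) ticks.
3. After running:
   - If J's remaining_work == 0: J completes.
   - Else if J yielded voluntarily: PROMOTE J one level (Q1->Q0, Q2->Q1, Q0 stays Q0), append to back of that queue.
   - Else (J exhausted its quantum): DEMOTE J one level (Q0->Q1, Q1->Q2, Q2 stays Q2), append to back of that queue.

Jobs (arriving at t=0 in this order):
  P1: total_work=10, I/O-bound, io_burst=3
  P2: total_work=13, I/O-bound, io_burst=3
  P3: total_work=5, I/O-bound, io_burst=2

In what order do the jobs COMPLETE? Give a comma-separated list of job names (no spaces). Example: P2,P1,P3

Answer: P3,P1,P2

Derivation:
t=0-2: P1@Q0 runs 2, rem=8, quantum used, demote→Q1. Q0=[P2,P3] Q1=[P1] Q2=[]
t=2-4: P2@Q0 runs 2, rem=11, quantum used, demote→Q1. Q0=[P3] Q1=[P1,P2] Q2=[]
t=4-6: P3@Q0 runs 2, rem=3, I/O yield, promote→Q0. Q0=[P3] Q1=[P1,P2] Q2=[]
t=6-8: P3@Q0 runs 2, rem=1, I/O yield, promote→Q0. Q0=[P3] Q1=[P1,P2] Q2=[]
t=8-9: P3@Q0 runs 1, rem=0, completes. Q0=[] Q1=[P1,P2] Q2=[]
t=9-12: P1@Q1 runs 3, rem=5, I/O yield, promote→Q0. Q0=[P1] Q1=[P2] Q2=[]
t=12-14: P1@Q0 runs 2, rem=3, quantum used, demote→Q1. Q0=[] Q1=[P2,P1] Q2=[]
t=14-17: P2@Q1 runs 3, rem=8, I/O yield, promote→Q0. Q0=[P2] Q1=[P1] Q2=[]
t=17-19: P2@Q0 runs 2, rem=6, quantum used, demote→Q1. Q0=[] Q1=[P1,P2] Q2=[]
t=19-22: P1@Q1 runs 3, rem=0, completes. Q0=[] Q1=[P2] Q2=[]
t=22-25: P2@Q1 runs 3, rem=3, I/O yield, promote→Q0. Q0=[P2] Q1=[] Q2=[]
t=25-27: P2@Q0 runs 2, rem=1, quantum used, demote→Q1. Q0=[] Q1=[P2] Q2=[]
t=27-28: P2@Q1 runs 1, rem=0, completes. Q0=[] Q1=[] Q2=[]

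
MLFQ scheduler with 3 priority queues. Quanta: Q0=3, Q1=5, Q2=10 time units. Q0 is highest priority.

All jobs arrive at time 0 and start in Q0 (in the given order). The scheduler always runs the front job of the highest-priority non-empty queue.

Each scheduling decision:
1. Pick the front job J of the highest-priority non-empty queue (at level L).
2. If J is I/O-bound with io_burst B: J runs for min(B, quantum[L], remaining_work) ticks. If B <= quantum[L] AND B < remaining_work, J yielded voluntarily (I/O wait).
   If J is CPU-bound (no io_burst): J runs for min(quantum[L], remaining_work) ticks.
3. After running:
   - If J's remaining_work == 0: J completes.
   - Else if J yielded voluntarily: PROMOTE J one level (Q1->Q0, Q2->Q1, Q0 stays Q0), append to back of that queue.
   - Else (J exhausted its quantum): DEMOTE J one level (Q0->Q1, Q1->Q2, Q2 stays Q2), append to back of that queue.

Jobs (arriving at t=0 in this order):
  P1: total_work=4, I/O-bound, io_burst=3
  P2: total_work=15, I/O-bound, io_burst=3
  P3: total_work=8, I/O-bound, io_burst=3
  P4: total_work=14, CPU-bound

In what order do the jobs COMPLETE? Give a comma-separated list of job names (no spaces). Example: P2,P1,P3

Answer: P1,P3,P2,P4

Derivation:
t=0-3: P1@Q0 runs 3, rem=1, I/O yield, promote→Q0. Q0=[P2,P3,P4,P1] Q1=[] Q2=[]
t=3-6: P2@Q0 runs 3, rem=12, I/O yield, promote→Q0. Q0=[P3,P4,P1,P2] Q1=[] Q2=[]
t=6-9: P3@Q0 runs 3, rem=5, I/O yield, promote→Q0. Q0=[P4,P1,P2,P3] Q1=[] Q2=[]
t=9-12: P4@Q0 runs 3, rem=11, quantum used, demote→Q1. Q0=[P1,P2,P3] Q1=[P4] Q2=[]
t=12-13: P1@Q0 runs 1, rem=0, completes. Q0=[P2,P3] Q1=[P4] Q2=[]
t=13-16: P2@Q0 runs 3, rem=9, I/O yield, promote→Q0. Q0=[P3,P2] Q1=[P4] Q2=[]
t=16-19: P3@Q0 runs 3, rem=2, I/O yield, promote→Q0. Q0=[P2,P3] Q1=[P4] Q2=[]
t=19-22: P2@Q0 runs 3, rem=6, I/O yield, promote→Q0. Q0=[P3,P2] Q1=[P4] Q2=[]
t=22-24: P3@Q0 runs 2, rem=0, completes. Q0=[P2] Q1=[P4] Q2=[]
t=24-27: P2@Q0 runs 3, rem=3, I/O yield, promote→Q0. Q0=[P2] Q1=[P4] Q2=[]
t=27-30: P2@Q0 runs 3, rem=0, completes. Q0=[] Q1=[P4] Q2=[]
t=30-35: P4@Q1 runs 5, rem=6, quantum used, demote→Q2. Q0=[] Q1=[] Q2=[P4]
t=35-41: P4@Q2 runs 6, rem=0, completes. Q0=[] Q1=[] Q2=[]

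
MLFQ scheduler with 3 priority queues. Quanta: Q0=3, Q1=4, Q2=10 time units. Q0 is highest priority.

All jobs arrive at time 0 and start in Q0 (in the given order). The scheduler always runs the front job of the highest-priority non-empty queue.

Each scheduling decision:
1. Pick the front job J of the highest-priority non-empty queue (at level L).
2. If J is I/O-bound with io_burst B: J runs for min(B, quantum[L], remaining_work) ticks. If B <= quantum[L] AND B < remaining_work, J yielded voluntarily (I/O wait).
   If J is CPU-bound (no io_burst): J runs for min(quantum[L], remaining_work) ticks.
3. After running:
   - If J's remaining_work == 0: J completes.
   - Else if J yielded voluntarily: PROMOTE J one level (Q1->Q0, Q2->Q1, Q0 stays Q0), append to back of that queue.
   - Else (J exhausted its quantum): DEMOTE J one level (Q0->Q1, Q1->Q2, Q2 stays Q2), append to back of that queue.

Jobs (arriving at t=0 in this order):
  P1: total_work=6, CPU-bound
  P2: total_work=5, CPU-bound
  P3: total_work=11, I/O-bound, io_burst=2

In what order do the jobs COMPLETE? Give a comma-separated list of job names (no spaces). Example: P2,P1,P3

t=0-3: P1@Q0 runs 3, rem=3, quantum used, demote→Q1. Q0=[P2,P3] Q1=[P1] Q2=[]
t=3-6: P2@Q0 runs 3, rem=2, quantum used, demote→Q1. Q0=[P3] Q1=[P1,P2] Q2=[]
t=6-8: P3@Q0 runs 2, rem=9, I/O yield, promote→Q0. Q0=[P3] Q1=[P1,P2] Q2=[]
t=8-10: P3@Q0 runs 2, rem=7, I/O yield, promote→Q0. Q0=[P3] Q1=[P1,P2] Q2=[]
t=10-12: P3@Q0 runs 2, rem=5, I/O yield, promote→Q0. Q0=[P3] Q1=[P1,P2] Q2=[]
t=12-14: P3@Q0 runs 2, rem=3, I/O yield, promote→Q0. Q0=[P3] Q1=[P1,P2] Q2=[]
t=14-16: P3@Q0 runs 2, rem=1, I/O yield, promote→Q0. Q0=[P3] Q1=[P1,P2] Q2=[]
t=16-17: P3@Q0 runs 1, rem=0, completes. Q0=[] Q1=[P1,P2] Q2=[]
t=17-20: P1@Q1 runs 3, rem=0, completes. Q0=[] Q1=[P2] Q2=[]
t=20-22: P2@Q1 runs 2, rem=0, completes. Q0=[] Q1=[] Q2=[]

Answer: P3,P1,P2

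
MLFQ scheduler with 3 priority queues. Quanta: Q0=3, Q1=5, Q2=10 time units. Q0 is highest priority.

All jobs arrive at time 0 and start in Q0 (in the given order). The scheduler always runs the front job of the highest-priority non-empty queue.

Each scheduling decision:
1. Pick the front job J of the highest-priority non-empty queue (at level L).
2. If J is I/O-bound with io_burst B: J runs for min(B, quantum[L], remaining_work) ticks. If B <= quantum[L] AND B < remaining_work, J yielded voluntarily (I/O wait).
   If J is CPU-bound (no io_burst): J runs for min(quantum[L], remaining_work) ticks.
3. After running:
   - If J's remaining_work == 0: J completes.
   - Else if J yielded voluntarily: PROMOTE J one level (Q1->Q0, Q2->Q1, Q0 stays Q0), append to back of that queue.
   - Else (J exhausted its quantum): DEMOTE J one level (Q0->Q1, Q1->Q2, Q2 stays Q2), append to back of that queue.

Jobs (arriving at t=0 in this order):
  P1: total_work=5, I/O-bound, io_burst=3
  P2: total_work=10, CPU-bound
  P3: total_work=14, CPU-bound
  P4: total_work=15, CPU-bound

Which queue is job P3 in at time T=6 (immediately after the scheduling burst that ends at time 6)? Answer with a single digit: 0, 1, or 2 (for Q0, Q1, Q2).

Answer: 0

Derivation:
t=0-3: P1@Q0 runs 3, rem=2, I/O yield, promote→Q0. Q0=[P2,P3,P4,P1] Q1=[] Q2=[]
t=3-6: P2@Q0 runs 3, rem=7, quantum used, demote→Q1. Q0=[P3,P4,P1] Q1=[P2] Q2=[]
t=6-9: P3@Q0 runs 3, rem=11, quantum used, demote→Q1. Q0=[P4,P1] Q1=[P2,P3] Q2=[]
t=9-12: P4@Q0 runs 3, rem=12, quantum used, demote→Q1. Q0=[P1] Q1=[P2,P3,P4] Q2=[]
t=12-14: P1@Q0 runs 2, rem=0, completes. Q0=[] Q1=[P2,P3,P4] Q2=[]
t=14-19: P2@Q1 runs 5, rem=2, quantum used, demote→Q2. Q0=[] Q1=[P3,P4] Q2=[P2]
t=19-24: P3@Q1 runs 5, rem=6, quantum used, demote→Q2. Q0=[] Q1=[P4] Q2=[P2,P3]
t=24-29: P4@Q1 runs 5, rem=7, quantum used, demote→Q2. Q0=[] Q1=[] Q2=[P2,P3,P4]
t=29-31: P2@Q2 runs 2, rem=0, completes. Q0=[] Q1=[] Q2=[P3,P4]
t=31-37: P3@Q2 runs 6, rem=0, completes. Q0=[] Q1=[] Q2=[P4]
t=37-44: P4@Q2 runs 7, rem=0, completes. Q0=[] Q1=[] Q2=[]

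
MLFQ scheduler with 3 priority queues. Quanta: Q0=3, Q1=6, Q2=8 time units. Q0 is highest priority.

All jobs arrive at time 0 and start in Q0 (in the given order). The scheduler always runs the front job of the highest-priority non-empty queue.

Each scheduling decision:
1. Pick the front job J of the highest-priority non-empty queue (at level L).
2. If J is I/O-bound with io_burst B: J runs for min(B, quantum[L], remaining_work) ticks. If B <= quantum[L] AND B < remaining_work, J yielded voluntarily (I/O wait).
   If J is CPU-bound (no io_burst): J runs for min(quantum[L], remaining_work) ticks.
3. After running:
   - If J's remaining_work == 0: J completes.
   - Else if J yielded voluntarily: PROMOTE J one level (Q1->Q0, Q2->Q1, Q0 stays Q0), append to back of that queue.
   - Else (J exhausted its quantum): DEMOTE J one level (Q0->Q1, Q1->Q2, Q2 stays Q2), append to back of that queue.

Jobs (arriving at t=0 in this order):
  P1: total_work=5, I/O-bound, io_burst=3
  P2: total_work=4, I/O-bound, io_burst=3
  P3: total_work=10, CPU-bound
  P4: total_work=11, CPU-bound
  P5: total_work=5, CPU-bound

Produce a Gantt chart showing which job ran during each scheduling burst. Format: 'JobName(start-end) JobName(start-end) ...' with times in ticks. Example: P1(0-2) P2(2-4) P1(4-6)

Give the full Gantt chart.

t=0-3: P1@Q0 runs 3, rem=2, I/O yield, promote→Q0. Q0=[P2,P3,P4,P5,P1] Q1=[] Q2=[]
t=3-6: P2@Q0 runs 3, rem=1, I/O yield, promote→Q0. Q0=[P3,P4,P5,P1,P2] Q1=[] Q2=[]
t=6-9: P3@Q0 runs 3, rem=7, quantum used, demote→Q1. Q0=[P4,P5,P1,P2] Q1=[P3] Q2=[]
t=9-12: P4@Q0 runs 3, rem=8, quantum used, demote→Q1. Q0=[P5,P1,P2] Q1=[P3,P4] Q2=[]
t=12-15: P5@Q0 runs 3, rem=2, quantum used, demote→Q1. Q0=[P1,P2] Q1=[P3,P4,P5] Q2=[]
t=15-17: P1@Q0 runs 2, rem=0, completes. Q0=[P2] Q1=[P3,P4,P5] Q2=[]
t=17-18: P2@Q0 runs 1, rem=0, completes. Q0=[] Q1=[P3,P4,P5] Q2=[]
t=18-24: P3@Q1 runs 6, rem=1, quantum used, demote→Q2. Q0=[] Q1=[P4,P5] Q2=[P3]
t=24-30: P4@Q1 runs 6, rem=2, quantum used, demote→Q2. Q0=[] Q1=[P5] Q2=[P3,P4]
t=30-32: P5@Q1 runs 2, rem=0, completes. Q0=[] Q1=[] Q2=[P3,P4]
t=32-33: P3@Q2 runs 1, rem=0, completes. Q0=[] Q1=[] Q2=[P4]
t=33-35: P4@Q2 runs 2, rem=0, completes. Q0=[] Q1=[] Q2=[]

Answer: P1(0-3) P2(3-6) P3(6-9) P4(9-12) P5(12-15) P1(15-17) P2(17-18) P3(18-24) P4(24-30) P5(30-32) P3(32-33) P4(33-35)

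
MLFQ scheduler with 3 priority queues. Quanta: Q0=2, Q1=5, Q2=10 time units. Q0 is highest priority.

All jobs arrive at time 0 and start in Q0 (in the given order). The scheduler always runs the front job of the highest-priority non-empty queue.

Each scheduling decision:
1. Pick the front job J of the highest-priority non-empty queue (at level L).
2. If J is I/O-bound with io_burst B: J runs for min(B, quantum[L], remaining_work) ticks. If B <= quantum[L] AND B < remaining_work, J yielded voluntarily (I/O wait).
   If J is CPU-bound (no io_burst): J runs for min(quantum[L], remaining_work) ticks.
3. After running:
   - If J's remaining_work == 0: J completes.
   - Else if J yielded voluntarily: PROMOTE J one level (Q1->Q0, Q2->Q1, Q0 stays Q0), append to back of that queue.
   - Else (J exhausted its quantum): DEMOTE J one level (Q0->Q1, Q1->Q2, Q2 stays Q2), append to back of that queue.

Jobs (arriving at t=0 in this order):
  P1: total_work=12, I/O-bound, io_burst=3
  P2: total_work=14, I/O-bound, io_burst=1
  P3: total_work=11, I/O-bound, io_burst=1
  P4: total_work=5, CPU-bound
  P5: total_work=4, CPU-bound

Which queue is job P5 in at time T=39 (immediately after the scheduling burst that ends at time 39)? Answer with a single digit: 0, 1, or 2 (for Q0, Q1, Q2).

t=0-2: P1@Q0 runs 2, rem=10, quantum used, demote→Q1. Q0=[P2,P3,P4,P5] Q1=[P1] Q2=[]
t=2-3: P2@Q0 runs 1, rem=13, I/O yield, promote→Q0. Q0=[P3,P4,P5,P2] Q1=[P1] Q2=[]
t=3-4: P3@Q0 runs 1, rem=10, I/O yield, promote→Q0. Q0=[P4,P5,P2,P3] Q1=[P1] Q2=[]
t=4-6: P4@Q0 runs 2, rem=3, quantum used, demote→Q1. Q0=[P5,P2,P3] Q1=[P1,P4] Q2=[]
t=6-8: P5@Q0 runs 2, rem=2, quantum used, demote→Q1. Q0=[P2,P3] Q1=[P1,P4,P5] Q2=[]
t=8-9: P2@Q0 runs 1, rem=12, I/O yield, promote→Q0. Q0=[P3,P2] Q1=[P1,P4,P5] Q2=[]
t=9-10: P3@Q0 runs 1, rem=9, I/O yield, promote→Q0. Q0=[P2,P3] Q1=[P1,P4,P5] Q2=[]
t=10-11: P2@Q0 runs 1, rem=11, I/O yield, promote→Q0. Q0=[P3,P2] Q1=[P1,P4,P5] Q2=[]
t=11-12: P3@Q0 runs 1, rem=8, I/O yield, promote→Q0. Q0=[P2,P3] Q1=[P1,P4,P5] Q2=[]
t=12-13: P2@Q0 runs 1, rem=10, I/O yield, promote→Q0. Q0=[P3,P2] Q1=[P1,P4,P5] Q2=[]
t=13-14: P3@Q0 runs 1, rem=7, I/O yield, promote→Q0. Q0=[P2,P3] Q1=[P1,P4,P5] Q2=[]
t=14-15: P2@Q0 runs 1, rem=9, I/O yield, promote→Q0. Q0=[P3,P2] Q1=[P1,P4,P5] Q2=[]
t=15-16: P3@Q0 runs 1, rem=6, I/O yield, promote→Q0. Q0=[P2,P3] Q1=[P1,P4,P5] Q2=[]
t=16-17: P2@Q0 runs 1, rem=8, I/O yield, promote→Q0. Q0=[P3,P2] Q1=[P1,P4,P5] Q2=[]
t=17-18: P3@Q0 runs 1, rem=5, I/O yield, promote→Q0. Q0=[P2,P3] Q1=[P1,P4,P5] Q2=[]
t=18-19: P2@Q0 runs 1, rem=7, I/O yield, promote→Q0. Q0=[P3,P2] Q1=[P1,P4,P5] Q2=[]
t=19-20: P3@Q0 runs 1, rem=4, I/O yield, promote→Q0. Q0=[P2,P3] Q1=[P1,P4,P5] Q2=[]
t=20-21: P2@Q0 runs 1, rem=6, I/O yield, promote→Q0. Q0=[P3,P2] Q1=[P1,P4,P5] Q2=[]
t=21-22: P3@Q0 runs 1, rem=3, I/O yield, promote→Q0. Q0=[P2,P3] Q1=[P1,P4,P5] Q2=[]
t=22-23: P2@Q0 runs 1, rem=5, I/O yield, promote→Q0. Q0=[P3,P2] Q1=[P1,P4,P5] Q2=[]
t=23-24: P3@Q0 runs 1, rem=2, I/O yield, promote→Q0. Q0=[P2,P3] Q1=[P1,P4,P5] Q2=[]
t=24-25: P2@Q0 runs 1, rem=4, I/O yield, promote→Q0. Q0=[P3,P2] Q1=[P1,P4,P5] Q2=[]
t=25-26: P3@Q0 runs 1, rem=1, I/O yield, promote→Q0. Q0=[P2,P3] Q1=[P1,P4,P5] Q2=[]
t=26-27: P2@Q0 runs 1, rem=3, I/O yield, promote→Q0. Q0=[P3,P2] Q1=[P1,P4,P5] Q2=[]
t=27-28: P3@Q0 runs 1, rem=0, completes. Q0=[P2] Q1=[P1,P4,P5] Q2=[]
t=28-29: P2@Q0 runs 1, rem=2, I/O yield, promote→Q0. Q0=[P2] Q1=[P1,P4,P5] Q2=[]
t=29-30: P2@Q0 runs 1, rem=1, I/O yield, promote→Q0. Q0=[P2] Q1=[P1,P4,P5] Q2=[]
t=30-31: P2@Q0 runs 1, rem=0, completes. Q0=[] Q1=[P1,P4,P5] Q2=[]
t=31-34: P1@Q1 runs 3, rem=7, I/O yield, promote→Q0. Q0=[P1] Q1=[P4,P5] Q2=[]
t=34-36: P1@Q0 runs 2, rem=5, quantum used, demote→Q1. Q0=[] Q1=[P4,P5,P1] Q2=[]
t=36-39: P4@Q1 runs 3, rem=0, completes. Q0=[] Q1=[P5,P1] Q2=[]
t=39-41: P5@Q1 runs 2, rem=0, completes. Q0=[] Q1=[P1] Q2=[]
t=41-44: P1@Q1 runs 3, rem=2, I/O yield, promote→Q0. Q0=[P1] Q1=[] Q2=[]
t=44-46: P1@Q0 runs 2, rem=0, completes. Q0=[] Q1=[] Q2=[]

Answer: 1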